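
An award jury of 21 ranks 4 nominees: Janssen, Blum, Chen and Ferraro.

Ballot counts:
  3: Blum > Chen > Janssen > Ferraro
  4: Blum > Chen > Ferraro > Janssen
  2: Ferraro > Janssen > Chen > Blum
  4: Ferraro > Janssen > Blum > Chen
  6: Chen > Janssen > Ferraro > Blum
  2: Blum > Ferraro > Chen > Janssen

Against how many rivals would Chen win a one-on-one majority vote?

Chen against each rival (21 jurors):
Chen vs Janssen: Chen, 15–6.
Chen–Blum: Blum 13–8.
Chen vs Ferraro: Chen is ranked higher on 3+4+6 = 13 ballots, Ferraro on 8. Chen wins 13–8.
Chen beats Janssen, Ferraro; loses to Blum — 2 pairwise wins.

2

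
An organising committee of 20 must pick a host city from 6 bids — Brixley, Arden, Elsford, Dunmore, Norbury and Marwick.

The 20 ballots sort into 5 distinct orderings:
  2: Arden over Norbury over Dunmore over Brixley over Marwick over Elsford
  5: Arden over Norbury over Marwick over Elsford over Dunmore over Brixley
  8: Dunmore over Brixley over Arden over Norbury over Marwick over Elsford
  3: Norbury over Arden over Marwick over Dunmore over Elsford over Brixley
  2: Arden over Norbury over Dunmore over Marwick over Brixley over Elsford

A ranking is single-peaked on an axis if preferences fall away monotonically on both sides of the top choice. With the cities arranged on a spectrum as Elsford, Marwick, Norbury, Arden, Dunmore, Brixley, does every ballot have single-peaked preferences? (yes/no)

yes

Axis positions: Elsford=1, Marwick=2, Norbury=3, Arden=4, Dunmore=5, Brixley=6.
Cluster 1 (peak Arden at position 4): ranking walks positions 4-3-5-6-2-1, expanding outward from the peak — single-peaked.
Cluster 2 (peak Arden at position 4): ranking walks positions 4-3-2-1-5-6, expanding outward from the peak — single-peaked.
Cluster 3 (peak Dunmore at position 5): ranking walks positions 5-6-4-3-2-1, expanding outward from the peak — single-peaked.
Cluster 4 (peak Norbury at position 3): ranking walks positions 3-4-2-5-1-6, expanding outward from the peak — single-peaked.
Cluster 5 (peak Arden at position 4): ranking walks positions 4-3-5-2-6-1, expanding outward from the peak — single-peaked.
Every ranking is single-peaked on this axis.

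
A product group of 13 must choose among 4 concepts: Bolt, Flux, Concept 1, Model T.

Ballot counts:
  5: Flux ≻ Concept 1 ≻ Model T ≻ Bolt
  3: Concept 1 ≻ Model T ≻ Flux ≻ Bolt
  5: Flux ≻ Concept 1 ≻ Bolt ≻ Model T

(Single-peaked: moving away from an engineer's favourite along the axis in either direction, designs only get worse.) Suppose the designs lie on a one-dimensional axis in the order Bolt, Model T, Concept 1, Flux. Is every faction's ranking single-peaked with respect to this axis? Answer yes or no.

Axis positions: Bolt=1, Model T=2, Concept 1=3, Flux=4.
Faction 1 (peak Flux at position 4): ranking walks positions 4-3-2-1, expanding outward from the peak — single-peaked.
Faction 2 (peak Concept 1 at position 3): ranking walks positions 3-2-4-1, expanding outward from the peak — single-peaked.
Faction 3: ranking walks positions 4-3-1-2; Bolt is ranked above Model T even though Model T lies between Bolt and the peak Flux on the axis — preferences dip and rise again. Not single-peaked.
Faction 3 violates single-peakedness, so the profile is not single-peaked on this axis.

no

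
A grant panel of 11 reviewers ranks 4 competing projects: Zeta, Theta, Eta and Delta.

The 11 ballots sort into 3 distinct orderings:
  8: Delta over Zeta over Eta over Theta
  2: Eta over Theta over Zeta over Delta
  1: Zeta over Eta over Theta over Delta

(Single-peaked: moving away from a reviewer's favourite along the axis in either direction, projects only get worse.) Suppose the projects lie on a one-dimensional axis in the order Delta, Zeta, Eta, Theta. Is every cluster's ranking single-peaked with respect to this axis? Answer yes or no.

yes

Axis positions: Delta=1, Zeta=2, Eta=3, Theta=4.
Cluster 1 (peak Delta at position 1): ranking walks positions 1-2-3-4, expanding outward from the peak — single-peaked.
Cluster 2 (peak Eta at position 3): ranking walks positions 3-4-2-1, expanding outward from the peak — single-peaked.
Cluster 3 (peak Zeta at position 2): ranking walks positions 2-3-4-1, expanding outward from the peak — single-peaked.
Every ranking is single-peaked on this axis.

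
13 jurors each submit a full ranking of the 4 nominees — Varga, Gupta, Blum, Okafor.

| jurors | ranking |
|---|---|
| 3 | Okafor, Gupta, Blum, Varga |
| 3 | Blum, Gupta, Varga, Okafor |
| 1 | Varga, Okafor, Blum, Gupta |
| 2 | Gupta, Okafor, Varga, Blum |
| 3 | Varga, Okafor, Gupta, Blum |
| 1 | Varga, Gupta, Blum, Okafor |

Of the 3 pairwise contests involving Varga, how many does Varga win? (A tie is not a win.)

Varga against each rival (13 jurors):
Varga–Gupta: Gupta 8–5.
Varga vs Blum: Varga wins 7–6.
Varga vs Okafor: Varga, 8–5.
Varga beats Blum, Okafor; loses to Gupta — 2 pairwise wins.

2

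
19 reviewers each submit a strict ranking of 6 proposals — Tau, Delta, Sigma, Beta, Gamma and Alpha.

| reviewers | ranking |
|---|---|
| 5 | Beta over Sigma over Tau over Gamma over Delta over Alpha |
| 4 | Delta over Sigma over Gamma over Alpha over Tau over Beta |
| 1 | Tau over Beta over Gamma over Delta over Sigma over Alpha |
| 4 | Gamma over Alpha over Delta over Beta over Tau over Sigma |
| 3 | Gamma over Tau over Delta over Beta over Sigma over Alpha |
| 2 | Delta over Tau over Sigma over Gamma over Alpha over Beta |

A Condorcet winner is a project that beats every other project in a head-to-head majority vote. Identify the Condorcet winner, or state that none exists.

none

Pairwise majorities:
Tau vs Delta: Delta, 10–9.
Tau vs Sigma: Tau wins 10–9.
Tau vs Beta: 4+1+3+2 = 10 for Tau, 9 for Beta — Tau by 10–9.
Tau vs Gamma: Tau preferred on 5+1+2 = 8 ballots; Gamma wins 11–8.
Tau–Alpha: Tau 11–8.
Delta vs Sigma: Delta is ranked higher on 4+1+4+3+2 = 14 ballots, Sigma on 5. Delta wins 14–5.
Delta vs Beta: 13 to 6, Delta.
Delta vs Gamma: 4+2 = 6 for Delta, 13 for Gamma — Gamma by 13–6.
Delta vs Alpha: 5+4+1+3+2 = 15 for Delta, 4 for Alpha — Delta by 15–4.
Sigma vs Beta: Sigma is ranked higher on 4+2 = 6 ballots, Beta on 13. Beta wins 13–6.
Sigma vs Gamma: Sigma preferred on 5+4+2 = 11 ballots; Sigma wins 11–8.
Sigma vs Alpha: Sigma wins 15–4.
Beta vs Gamma: Gamma wins 13–6.
Beta vs Alpha: 5+1+3 = 9 for Beta, 10 for Alpha — Alpha by 10–9.
Gamma vs Alpha: Gamma, 19–0.
Each project drops at least one matchup (Tau loses to Delta; Delta loses to Gamma; Sigma loses to Tau; Beta loses to Tau; Gamma loses to Sigma; Alpha loses to Tau); the cycle Tau beats Sigma beats Gamma beats Tau rules out a Condorcet winner.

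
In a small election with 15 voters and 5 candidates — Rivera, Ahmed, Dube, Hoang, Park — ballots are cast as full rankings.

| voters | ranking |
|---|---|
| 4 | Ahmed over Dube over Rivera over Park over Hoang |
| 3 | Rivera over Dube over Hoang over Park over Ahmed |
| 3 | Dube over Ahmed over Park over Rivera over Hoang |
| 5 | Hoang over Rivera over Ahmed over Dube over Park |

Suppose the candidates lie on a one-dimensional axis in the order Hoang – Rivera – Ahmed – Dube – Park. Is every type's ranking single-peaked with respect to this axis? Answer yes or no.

Axis positions: Hoang=1, Rivera=2, Ahmed=3, Dube=4, Park=5.
Type 1 (peak Ahmed at position 3): ranking walks positions 3-4-2-5-1, expanding outward from the peak — single-peaked.
Type 2: ranking walks positions 2-4-1-5-3; Dube is ranked above Ahmed even though Ahmed lies between Dube and the peak Rivera on the axis — preferences dip and rise again. Not single-peaked.
Type 3 (peak Dube at position 4): ranking walks positions 4-3-5-2-1, expanding outward from the peak — single-peaked.
Type 4 (peak Hoang at position 1): ranking walks positions 1-2-3-4-5, expanding outward from the peak — single-peaked.
Type 2 violates single-peakedness, so the profile is not single-peaked on this axis.

no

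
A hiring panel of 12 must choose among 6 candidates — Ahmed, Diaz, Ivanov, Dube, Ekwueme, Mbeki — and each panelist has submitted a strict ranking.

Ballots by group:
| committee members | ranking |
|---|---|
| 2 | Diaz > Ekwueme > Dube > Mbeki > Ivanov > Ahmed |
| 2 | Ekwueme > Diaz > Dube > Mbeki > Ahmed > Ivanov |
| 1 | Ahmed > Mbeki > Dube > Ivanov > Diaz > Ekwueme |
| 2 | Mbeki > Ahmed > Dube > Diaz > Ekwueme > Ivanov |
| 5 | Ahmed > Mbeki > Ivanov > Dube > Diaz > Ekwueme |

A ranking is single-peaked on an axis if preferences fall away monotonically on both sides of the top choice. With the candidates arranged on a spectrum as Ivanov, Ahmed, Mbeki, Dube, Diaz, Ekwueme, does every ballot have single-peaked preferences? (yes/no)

Axis positions: Ivanov=1, Ahmed=2, Mbeki=3, Dube=4, Diaz=5, Ekwueme=6.
Group 1: ranking walks positions 5-6-4-3-1-2; Ivanov is ranked above Ahmed even though Ahmed lies between Ivanov and the peak Diaz on the axis — preferences dip and rise again. Not single-peaked.
Group 2 (peak Ekwueme at position 6): ranking walks positions 6-5-4-3-2-1, expanding outward from the peak — single-peaked.
Group 3 (peak Ahmed at position 2): ranking walks positions 2-3-4-1-5-6, expanding outward from the peak — single-peaked.
Group 4 (peak Mbeki at position 3): ranking walks positions 3-2-4-5-6-1, expanding outward from the peak — single-peaked.
Group 5 (peak Ahmed at position 2): ranking walks positions 2-3-1-4-5-6, expanding outward from the peak — single-peaked.
Group 1 violates single-peakedness, so the profile is not single-peaked on this axis.

no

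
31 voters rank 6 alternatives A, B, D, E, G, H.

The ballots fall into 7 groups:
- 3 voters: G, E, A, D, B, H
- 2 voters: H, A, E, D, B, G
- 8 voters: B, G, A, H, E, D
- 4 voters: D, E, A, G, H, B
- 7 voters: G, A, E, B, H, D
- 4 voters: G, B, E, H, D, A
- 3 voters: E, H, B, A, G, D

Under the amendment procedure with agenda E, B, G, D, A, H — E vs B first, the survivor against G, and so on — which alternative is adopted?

Round 1: E vs B — 19–12, E advances.
Round 2: E vs G — 9–22, G advances.
Round 3: G vs D — 25–6, G advances.
Round 4: G vs A — 22–9, G advances.
Round 5: G vs H — 26–5, G advances.
The agenda winner is G.

G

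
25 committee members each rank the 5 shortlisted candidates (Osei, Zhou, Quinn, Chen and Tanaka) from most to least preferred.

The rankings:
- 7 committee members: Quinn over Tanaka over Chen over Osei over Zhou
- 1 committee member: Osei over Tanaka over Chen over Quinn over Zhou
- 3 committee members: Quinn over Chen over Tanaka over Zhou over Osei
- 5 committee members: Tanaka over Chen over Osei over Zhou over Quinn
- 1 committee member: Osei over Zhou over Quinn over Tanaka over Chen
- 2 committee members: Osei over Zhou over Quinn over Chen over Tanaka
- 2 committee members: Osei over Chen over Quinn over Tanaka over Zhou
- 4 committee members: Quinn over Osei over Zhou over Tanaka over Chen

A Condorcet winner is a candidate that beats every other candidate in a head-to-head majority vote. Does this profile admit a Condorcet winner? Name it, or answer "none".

Head-to-head results (25 committee members):
Osei vs Zhou: Osei, 22–3.
Osei vs Quinn: Quinn wins 14–11.
Osei–Chen: Chen 15–10.
Osei vs Tanaka: Tanaka wins 15–10.
Zhou vs Quinn: Quinn, 17–8.
Zhou vs Chen: Chen, 18–7.
Zhou–Tanaka: Tanaka 18–7.
Quinn vs Chen: Quinn, 17–8.
Quinn vs Tanaka: Quinn, 19–6.
Chen vs Tanaka: Tanaka wins 18–7.
Quinn beats each of Osei, Zhou, Chen, Tanaka — Quinn is the Condorcet winner.

Quinn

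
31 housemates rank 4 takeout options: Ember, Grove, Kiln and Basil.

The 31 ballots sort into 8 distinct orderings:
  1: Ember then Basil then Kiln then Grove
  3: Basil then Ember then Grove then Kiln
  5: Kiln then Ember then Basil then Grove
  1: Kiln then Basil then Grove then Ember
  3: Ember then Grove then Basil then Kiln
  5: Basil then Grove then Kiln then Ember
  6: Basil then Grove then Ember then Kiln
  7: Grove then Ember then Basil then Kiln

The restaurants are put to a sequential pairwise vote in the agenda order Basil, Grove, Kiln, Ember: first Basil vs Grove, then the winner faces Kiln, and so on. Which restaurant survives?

Round 1: Basil vs Grove — 21–10, Basil advances.
Round 2: Basil vs Kiln — 25–6, Basil advances.
Round 3: Basil vs Ember — 15–16, Ember advances.
The agenda winner is Ember.

Ember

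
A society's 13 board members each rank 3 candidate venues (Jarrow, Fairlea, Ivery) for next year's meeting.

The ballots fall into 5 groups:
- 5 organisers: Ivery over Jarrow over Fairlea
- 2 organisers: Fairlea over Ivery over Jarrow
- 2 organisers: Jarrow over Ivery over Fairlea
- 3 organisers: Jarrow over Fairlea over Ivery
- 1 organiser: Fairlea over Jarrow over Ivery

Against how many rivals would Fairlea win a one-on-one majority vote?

Fairlea against each rival (13 organisers):
Fairlea vs Jarrow: Fairlea is ranked higher on 2+1 = 3 ballots, Jarrow on 10. Jarrow wins 10–3.
Fairlea vs Ivery: Ivery wins 7–6.
Fairlea beats no one; loses to Jarrow, Ivery — 0 pairwise wins.

0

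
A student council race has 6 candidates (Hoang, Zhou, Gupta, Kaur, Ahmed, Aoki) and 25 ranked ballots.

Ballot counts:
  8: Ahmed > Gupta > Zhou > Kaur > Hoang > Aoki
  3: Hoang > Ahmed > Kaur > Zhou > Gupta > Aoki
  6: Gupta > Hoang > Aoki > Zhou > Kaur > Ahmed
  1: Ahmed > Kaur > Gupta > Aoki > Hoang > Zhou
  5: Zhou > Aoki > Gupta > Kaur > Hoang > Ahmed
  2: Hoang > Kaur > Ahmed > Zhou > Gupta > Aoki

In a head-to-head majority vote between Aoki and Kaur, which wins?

Ballots ranking Aoki above Kaur: 6 + 5 = 11.
Ballots ranking Kaur above Aoki: 25 − 11 = 14.
Kaur wins the head-to-head 14–11.

Kaur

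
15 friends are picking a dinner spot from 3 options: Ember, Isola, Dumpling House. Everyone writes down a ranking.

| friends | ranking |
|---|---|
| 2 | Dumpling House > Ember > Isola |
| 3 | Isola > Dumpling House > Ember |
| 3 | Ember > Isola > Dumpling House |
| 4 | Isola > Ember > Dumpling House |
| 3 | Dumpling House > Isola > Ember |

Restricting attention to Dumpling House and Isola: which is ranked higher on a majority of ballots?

Ballots ranking Dumpling House above Isola: 2 + 3 = 5.
Ballots ranking Isola above Dumpling House: 15 − 5 = 10.
Isola wins the head-to-head 10–5.

Isola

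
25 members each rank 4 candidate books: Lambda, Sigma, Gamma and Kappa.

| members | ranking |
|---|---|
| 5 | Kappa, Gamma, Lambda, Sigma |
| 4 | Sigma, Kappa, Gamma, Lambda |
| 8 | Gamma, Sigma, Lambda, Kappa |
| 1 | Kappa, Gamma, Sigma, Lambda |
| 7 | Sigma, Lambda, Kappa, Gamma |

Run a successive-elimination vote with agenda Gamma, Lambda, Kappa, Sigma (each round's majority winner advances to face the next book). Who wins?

Round 1: Gamma vs Lambda — 18–7, Gamma advances.
Round 2: Gamma vs Kappa — 8–17, Kappa advances.
Round 3: Kappa vs Sigma — 6–19, Sigma advances.
Sigma survives the agenda.

Sigma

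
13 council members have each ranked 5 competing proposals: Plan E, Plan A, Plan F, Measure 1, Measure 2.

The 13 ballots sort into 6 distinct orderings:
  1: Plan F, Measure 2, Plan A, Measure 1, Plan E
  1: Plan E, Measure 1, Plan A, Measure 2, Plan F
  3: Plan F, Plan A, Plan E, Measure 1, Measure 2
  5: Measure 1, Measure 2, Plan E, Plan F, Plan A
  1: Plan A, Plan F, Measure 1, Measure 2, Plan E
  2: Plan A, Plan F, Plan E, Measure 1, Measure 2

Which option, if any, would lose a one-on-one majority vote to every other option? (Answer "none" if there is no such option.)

Pairwise majorities:
Plan E vs Plan A: 1+5 = 6 for Plan E, 7 for Plan A — Plan A by 7–6.
Plan E–Plan F: Plan F 7–6.
Plan E vs Measure 1: Plan E is ranked higher on 1+3+2 = 6 ballots, Measure 1 on 7. Measure 1 wins 7–6.
Plan E vs Measure 2: Measure 2, 7–6.
Plan A vs Plan F: Plan F wins 9–4.
Plan A–Measure 1: Plan A 7–6.
Plan A vs Measure 2: 1+3+1+2 = 7 for Plan A, 6 for Measure 2 — Plan A by 7–6.
Plan F vs Measure 1: Plan F is ranked higher on 1+3+1+2 = 7 ballots, Measure 1 on 6. Plan F wins 7–6.
Plan F vs Measure 2: 1+3+1+2 = 7 for Plan F, 6 for Measure 2 — Plan F by 7–6.
Measure 1 vs Measure 2: Measure 1, 12–1.
Only Plan E has no wins; Plan E is the Condorcet loser.

Plan E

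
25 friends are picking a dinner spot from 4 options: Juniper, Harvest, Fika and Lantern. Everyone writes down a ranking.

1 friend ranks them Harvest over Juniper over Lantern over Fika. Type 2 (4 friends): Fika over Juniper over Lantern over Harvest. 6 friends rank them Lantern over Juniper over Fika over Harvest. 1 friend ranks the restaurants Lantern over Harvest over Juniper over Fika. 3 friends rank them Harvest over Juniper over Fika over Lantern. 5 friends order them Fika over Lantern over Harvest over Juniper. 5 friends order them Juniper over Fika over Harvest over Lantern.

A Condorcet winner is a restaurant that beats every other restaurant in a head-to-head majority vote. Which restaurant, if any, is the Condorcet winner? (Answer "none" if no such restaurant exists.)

Juniper

Check each pair by majority over 25 ballots:
Juniper–Harvest: Juniper 15–10.
Juniper vs Fika: Juniper, 16–9.
Juniper–Lantern: Juniper 13–12.
Harvest vs Fika: Fika wins 20–5.
Harvest vs Lantern: Lantern, 16–9.
Fika vs Lantern: 17 to 8, Fika.
Juniper beats each of Harvest, Fika, Lantern — Juniper is the Condorcet winner.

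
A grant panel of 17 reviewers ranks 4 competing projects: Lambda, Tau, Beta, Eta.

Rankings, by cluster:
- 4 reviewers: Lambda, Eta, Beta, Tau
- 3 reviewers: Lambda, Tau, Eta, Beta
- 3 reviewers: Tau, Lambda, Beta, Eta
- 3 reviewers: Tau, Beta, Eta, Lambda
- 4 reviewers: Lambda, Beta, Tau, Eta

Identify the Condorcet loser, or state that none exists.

Pairwise majorities:
Lambda vs Tau: Lambda is ranked higher on 4+3+4 = 11 ballots, Tau on 6. Lambda wins 11–6.
Lambda vs Beta: Lambda preferred on 4+3+3+4 = 14 ballots; Lambda wins 14–3.
Lambda vs Eta: 4+3+3+4 = 14 for Lambda, 3 for Eta — Lambda by 14–3.
Tau vs Beta: Tau wins 9–8.
Tau vs Eta: Tau wins 13–4.
Beta vs Eta: Beta, 10–7.
Eta loses to every other project — it is the Condorcet loser.

Eta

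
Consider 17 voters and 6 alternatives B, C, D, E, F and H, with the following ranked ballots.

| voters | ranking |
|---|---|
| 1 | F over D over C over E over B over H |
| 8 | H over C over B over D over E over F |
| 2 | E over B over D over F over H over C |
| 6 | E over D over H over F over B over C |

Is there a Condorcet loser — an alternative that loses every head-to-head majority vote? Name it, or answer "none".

Head-to-head results (17 voters):
B vs C: C wins 9–8.
B vs D: B preferred on 8+2 = 10 ballots; B wins 10–7.
B–E: E 9–8.
B–F: B 10–7.
B vs H: H, 14–3.
C vs D: C is ranked higher on 8 ballots, D on 9. D wins 9–8.
C vs E: C, 9–8.
C vs F: F, 9–8.
C vs H: H, 16–1.
D vs E: D is ranked higher on 1+8 = 9 ballots, E on 8. D wins 9–8.
D–F: D 16–1.
D vs H: D preferred on 1+2+6 = 9 ballots; D wins 9–8.
E vs F: E is ranked higher on 8+2+6 = 16 ballots, F on 1. E wins 16–1.
E vs H: 1+2+6 = 9 for E, 8 for H — E by 9–8.
F vs H: H, 14–3.
No alternative is winless: B beats D; C beats B; D beats C; E beats B; F beats C; H beats B. There is no Condorcet loser.

none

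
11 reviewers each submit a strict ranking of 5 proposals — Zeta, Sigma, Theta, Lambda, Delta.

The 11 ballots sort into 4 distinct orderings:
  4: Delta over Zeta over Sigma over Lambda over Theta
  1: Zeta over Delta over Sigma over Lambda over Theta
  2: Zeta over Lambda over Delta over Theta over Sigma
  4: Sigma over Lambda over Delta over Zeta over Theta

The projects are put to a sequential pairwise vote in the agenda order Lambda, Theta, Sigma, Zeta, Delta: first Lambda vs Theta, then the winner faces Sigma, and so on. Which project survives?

Delta

Round 1: Lambda vs Theta — 11–0, Lambda advances.
Round 2: Lambda vs Sigma — 2–9, Sigma advances.
Round 3: Sigma vs Zeta — 4–7, Zeta advances.
Round 4: Zeta vs Delta — 3–8, Delta advances.
Delta survives the agenda.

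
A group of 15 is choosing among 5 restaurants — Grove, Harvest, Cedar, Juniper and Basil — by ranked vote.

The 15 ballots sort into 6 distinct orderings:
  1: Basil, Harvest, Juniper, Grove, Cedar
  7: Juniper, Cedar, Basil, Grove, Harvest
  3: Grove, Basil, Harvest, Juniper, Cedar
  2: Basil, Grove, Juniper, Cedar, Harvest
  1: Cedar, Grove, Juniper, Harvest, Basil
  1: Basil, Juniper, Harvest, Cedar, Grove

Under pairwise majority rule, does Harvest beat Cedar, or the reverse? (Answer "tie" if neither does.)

Cedar

Ballots ranking Harvest above Cedar: 1 + 3 + 1 = 5.
Ballots ranking Cedar above Harvest: 15 − 5 = 10.
Cedar wins the head-to-head 10–5.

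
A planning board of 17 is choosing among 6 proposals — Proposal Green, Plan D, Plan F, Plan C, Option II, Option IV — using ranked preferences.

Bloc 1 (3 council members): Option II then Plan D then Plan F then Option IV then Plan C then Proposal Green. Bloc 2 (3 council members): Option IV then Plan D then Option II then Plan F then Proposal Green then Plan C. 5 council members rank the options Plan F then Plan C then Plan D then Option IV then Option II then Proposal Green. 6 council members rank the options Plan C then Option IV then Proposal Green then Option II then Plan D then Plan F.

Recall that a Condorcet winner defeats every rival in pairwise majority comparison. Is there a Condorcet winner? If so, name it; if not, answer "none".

Head-to-head results (17 council members):
Proposal Green–Plan D: Plan D 11–6.
Proposal Green vs Plan F: Plan F, 11–6.
Proposal Green–Plan C: Plan C 14–3.
Proposal Green vs Option II: Option II, 11–6.
Proposal Green vs Option IV: Option IV, 17–0.
Plan D vs Plan F: Plan D wins 12–5.
Plan D vs Plan C: Plan C, 11–6.
Plan D vs Option II: Option II wins 9–8.
Plan D vs Option IV: Option IV wins 9–8.
Plan F vs Plan C: Plan F, 11–6.
Plan F vs Option II: Option II, 12–5.
Plan F–Option IV: Option IV 9–8.
Plan C vs Option II: Plan C, 11–6.
Plan C vs Option IV: Plan C wins 11–6.
Option II–Option IV: Option IV 14–3.
Each option drops at least one matchup (Proposal Green loses to Plan D; Plan D loses to Plan C; Plan F loses to Plan D; Plan C loses to Plan F; Option II loses to Plan C; Option IV loses to Plan C); the cycle Plan D beats Plan F beats Plan C beats Plan D rules out a Condorcet winner.

none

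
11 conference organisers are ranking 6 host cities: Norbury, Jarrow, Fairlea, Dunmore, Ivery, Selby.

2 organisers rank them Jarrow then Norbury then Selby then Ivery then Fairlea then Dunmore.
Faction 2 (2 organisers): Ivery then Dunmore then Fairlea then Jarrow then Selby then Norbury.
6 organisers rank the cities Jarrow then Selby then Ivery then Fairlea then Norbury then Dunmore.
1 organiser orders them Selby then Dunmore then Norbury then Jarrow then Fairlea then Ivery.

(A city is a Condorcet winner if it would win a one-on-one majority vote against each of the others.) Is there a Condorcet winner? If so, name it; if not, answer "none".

Check each pair by majority over 11 ballots:
Norbury vs Jarrow: Jarrow, 10–1.
Norbury vs Fairlea: Fairlea, 8–3.
Norbury vs Dunmore: Norbury wins 8–3.
Norbury–Ivery: Ivery 8–3.
Norbury vs Selby: Selby, 9–2.
Jarrow vs Fairlea: Jarrow wins 9–2.
Jarrow vs Dunmore: Jarrow wins 8–3.
Jarrow–Ivery: Jarrow 9–2.
Jarrow vs Selby: Jarrow wins 10–1.
Fairlea vs Dunmore: Fairlea, 8–3.
Fairlea vs Ivery: Ivery, 10–1.
Fairlea vs Selby: Selby, 9–2.
Dunmore vs Ivery: Ivery, 10–1.
Dunmore vs Selby: Selby, 9–2.
Ivery vs Selby: Selby, 9–2.
Jarrow defeats every rival head-to-head and is the Condorcet winner.

Jarrow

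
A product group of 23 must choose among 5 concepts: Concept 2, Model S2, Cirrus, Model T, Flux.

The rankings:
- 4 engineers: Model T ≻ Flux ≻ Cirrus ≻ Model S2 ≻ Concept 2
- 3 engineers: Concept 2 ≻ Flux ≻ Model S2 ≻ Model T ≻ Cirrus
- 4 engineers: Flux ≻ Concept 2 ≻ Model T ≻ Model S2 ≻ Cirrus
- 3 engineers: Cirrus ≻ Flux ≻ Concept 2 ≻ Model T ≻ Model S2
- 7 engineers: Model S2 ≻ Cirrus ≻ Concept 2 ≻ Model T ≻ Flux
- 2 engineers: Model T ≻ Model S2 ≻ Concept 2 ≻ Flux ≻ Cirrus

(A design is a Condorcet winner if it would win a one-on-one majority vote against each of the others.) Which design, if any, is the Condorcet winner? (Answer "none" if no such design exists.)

Head-to-head results (23 engineers):
Concept 2 vs Model S2: Concept 2 is ranked higher on 3+4+3 = 10 ballots, Model S2 on 13. Model S2 wins 13–10.
Concept 2 vs Cirrus: 9 to 14, Cirrus.
Concept 2 vs Model T: Concept 2 wins 17–6.
Concept 2 vs Flux: 3+7+2 = 12 for Concept 2, 11 for Flux — Concept 2 by 12–11.
Model S2 vs Cirrus: 16 to 7, Model S2.
Model S2 vs Model T: Model T wins 13–10.
Model S2 vs Flux: 7+2 = 9 for Model S2, 14 for Flux — Flux by 14–9.
Cirrus vs Model T: Model T wins 13–10.
Cirrus vs Flux: Flux wins 13–10.
Model T vs Flux: Model T is ranked higher on 4+7+2 = 13 ballots, Flux on 10. Model T wins 13–10.
No design is unbeaten: Concept 2 loses to Model S2; Model S2 loses to Model T; Cirrus loses to Model S2; Model T loses to Concept 2; Flux loses to Concept 2. In particular Concept 2 beats Model T beats Model S2 beats Concept 2 is a majority cycle — no Condorcet winner exists.

none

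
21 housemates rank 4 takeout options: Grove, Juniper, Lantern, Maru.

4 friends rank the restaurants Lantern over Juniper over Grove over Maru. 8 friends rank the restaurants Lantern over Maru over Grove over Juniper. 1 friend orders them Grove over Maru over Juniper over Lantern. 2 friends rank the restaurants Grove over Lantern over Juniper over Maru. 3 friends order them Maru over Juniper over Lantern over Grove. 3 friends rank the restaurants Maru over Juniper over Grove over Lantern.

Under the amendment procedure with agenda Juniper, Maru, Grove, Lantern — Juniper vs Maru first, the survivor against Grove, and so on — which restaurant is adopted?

Lantern

Round 1: Juniper vs Maru — 6–15, Maru advances.
Round 2: Maru vs Grove — 14–7, Maru advances.
Round 3: Maru vs Lantern — 7–14, Lantern advances.
Lantern survives the agenda.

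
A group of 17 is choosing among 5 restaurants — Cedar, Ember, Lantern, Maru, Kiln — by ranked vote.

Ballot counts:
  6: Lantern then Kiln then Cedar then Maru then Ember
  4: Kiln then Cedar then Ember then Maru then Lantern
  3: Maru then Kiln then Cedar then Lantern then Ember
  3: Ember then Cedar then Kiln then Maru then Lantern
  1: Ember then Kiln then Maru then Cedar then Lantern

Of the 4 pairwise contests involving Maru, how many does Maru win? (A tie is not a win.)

Maru against each rival (17 friends):
Maru vs Cedar: 4 to 13, Cedar.
Maru vs Ember: Maru, 9–8.
Maru–Lantern: Maru 11–6.
Maru vs Kiln: 3 for Maru, 14 for Kiln — Kiln by 14–3.
Maru beats Ember, Lantern; loses to Cedar, Kiln — 2 pairwise wins.

2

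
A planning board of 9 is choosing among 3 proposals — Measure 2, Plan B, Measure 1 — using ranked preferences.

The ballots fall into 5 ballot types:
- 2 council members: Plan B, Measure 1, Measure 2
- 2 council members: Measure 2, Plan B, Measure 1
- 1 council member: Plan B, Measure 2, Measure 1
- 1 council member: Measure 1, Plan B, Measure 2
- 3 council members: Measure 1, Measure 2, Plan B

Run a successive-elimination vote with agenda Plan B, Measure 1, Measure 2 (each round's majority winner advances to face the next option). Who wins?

Measure 2

Round 1: Plan B vs Measure 1 — 5–4, Plan B advances.
Round 2: Plan B vs Measure 2 — 4–5, Measure 2 advances.
The agenda winner is Measure 2.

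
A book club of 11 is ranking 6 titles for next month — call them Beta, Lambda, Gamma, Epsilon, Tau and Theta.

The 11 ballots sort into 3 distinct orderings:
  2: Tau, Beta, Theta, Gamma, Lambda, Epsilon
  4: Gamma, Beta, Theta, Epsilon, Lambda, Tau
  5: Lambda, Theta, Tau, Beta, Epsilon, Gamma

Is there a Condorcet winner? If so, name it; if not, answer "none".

none

Pairwise majorities:
Beta vs Lambda: Beta, 6–5.
Beta vs Gamma: 2+5 = 7 for Beta, 4 for Gamma — Beta by 7–4.
Beta–Epsilon: Beta 11–0.
Beta vs Tau: Tau, 7–4.
Beta vs Theta: Beta, 6–5.
Lambda vs Gamma: Lambda is ranked higher on 5 ballots, Gamma on 6. Gamma wins 6–5.
Lambda vs Epsilon: 2+5 = 7 for Lambda, 4 for Epsilon — Lambda by 7–4.
Lambda vs Tau: Lambda wins 9–2.
Lambda vs Theta: Theta, 6–5.
Gamma–Epsilon: Gamma 6–5.
Gamma–Tau: Tau 7–4.
Gamma–Theta: Theta 7–4.
Epsilon vs Tau: Tau wins 7–4.
Epsilon vs Theta: Theta wins 11–0.
Tau vs Theta: Theta wins 9–2.
Each book drops at least one matchup (Beta loses to Tau; Lambda loses to Beta; Gamma loses to Beta; Epsilon loses to Beta; Tau loses to Lambda; Theta loses to Beta); the cycle Beta beats Lambda beats Tau beats Beta rules out a Condorcet winner.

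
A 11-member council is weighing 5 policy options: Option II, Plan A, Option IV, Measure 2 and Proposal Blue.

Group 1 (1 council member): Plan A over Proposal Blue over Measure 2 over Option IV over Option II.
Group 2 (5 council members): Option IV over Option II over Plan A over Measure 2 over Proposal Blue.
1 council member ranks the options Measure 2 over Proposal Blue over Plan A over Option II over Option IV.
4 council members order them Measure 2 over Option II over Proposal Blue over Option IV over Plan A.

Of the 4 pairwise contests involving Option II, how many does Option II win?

2

Option II against each rival (11 council members):
Option II vs Plan A: Option II wins 9–2.
Option II vs Option IV: Option II preferred on 1+4 = 5 ballots; Option IV wins 6–5.
Option II vs Measure 2: Measure 2, 6–5.
Option II–Proposal Blue: Option II 9–2.
Option II beats Plan A, Proposal Blue; loses to Option IV, Measure 2 — 2 pairwise wins.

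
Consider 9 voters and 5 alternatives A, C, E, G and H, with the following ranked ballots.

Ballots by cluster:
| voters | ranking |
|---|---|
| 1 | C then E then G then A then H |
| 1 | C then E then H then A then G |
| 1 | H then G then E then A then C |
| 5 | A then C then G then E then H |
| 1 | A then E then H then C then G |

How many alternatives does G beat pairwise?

G against each rival (9 voters):
G vs A: G preferred on 1+1 = 2 ballots; A wins 7–2.
G vs C: G is ranked higher on 1 ballot, C on 8. C wins 8–1.
G vs E: G preferred on 1+5 = 6 ballots; G wins 6–3.
G vs H: G preferred on 1+5 = 6 ballots; G wins 6–3.
G beats E, H; loses to A, C — 2 pairwise wins.

2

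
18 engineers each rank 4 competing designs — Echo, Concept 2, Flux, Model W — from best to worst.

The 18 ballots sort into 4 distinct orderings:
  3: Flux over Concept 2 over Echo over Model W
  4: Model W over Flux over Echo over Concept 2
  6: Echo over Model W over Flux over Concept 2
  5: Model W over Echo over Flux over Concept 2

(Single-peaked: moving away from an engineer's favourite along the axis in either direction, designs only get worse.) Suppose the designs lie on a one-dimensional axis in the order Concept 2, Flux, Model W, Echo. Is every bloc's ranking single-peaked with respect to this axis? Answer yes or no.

no

Axis positions: Concept 2=1, Flux=2, Model W=3, Echo=4.
Bloc 1: ranking walks positions 2-1-4-3; Echo is ranked above Model W even though Model W lies between Echo and the peak Flux on the axis — preferences dip and rise again. Not single-peaked.
Bloc 2 (peak Model W at position 3): ranking walks positions 3-2-4-1, expanding outward from the peak — single-peaked.
Bloc 3 (peak Echo at position 4): ranking walks positions 4-3-2-1, expanding outward from the peak — single-peaked.
Bloc 4 (peak Model W at position 3): ranking walks positions 3-4-2-1, expanding outward from the peak — single-peaked.
Bloc 1 violates single-peakedness, so the profile is not single-peaked on this axis.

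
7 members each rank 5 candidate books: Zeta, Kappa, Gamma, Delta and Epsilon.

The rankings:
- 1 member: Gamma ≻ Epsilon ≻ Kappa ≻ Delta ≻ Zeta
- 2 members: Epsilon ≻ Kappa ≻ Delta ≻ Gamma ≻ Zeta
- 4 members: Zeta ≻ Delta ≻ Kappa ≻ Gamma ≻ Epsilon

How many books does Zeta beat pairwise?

4

Zeta against each rival (7 members):
Zeta vs Kappa: 4 to 3, Zeta.
Zeta vs Gamma: Zeta is ranked higher on 4 ballots, Gamma on 3. Zeta wins 4–3.
Zeta vs Delta: Zeta is ranked higher on 4 ballots, Delta on 3. Zeta wins 4–3.
Zeta vs Epsilon: Zeta preferred on 4 ballots; Zeta wins 4–3.
Zeta beats Kappa, Gamma, Delta, Epsilon — 4 pairwise wins.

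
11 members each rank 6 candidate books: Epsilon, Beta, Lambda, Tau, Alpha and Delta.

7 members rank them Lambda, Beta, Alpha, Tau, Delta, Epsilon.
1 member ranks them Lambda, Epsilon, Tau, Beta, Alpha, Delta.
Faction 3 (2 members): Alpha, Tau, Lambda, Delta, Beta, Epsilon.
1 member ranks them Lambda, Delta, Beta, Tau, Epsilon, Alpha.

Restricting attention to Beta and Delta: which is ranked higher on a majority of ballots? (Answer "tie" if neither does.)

Beta

Ballots ranking Beta above Delta: 7 + 1 = 8.
Ballots ranking Delta above Beta: 11 − 8 = 3.
Beta wins the head-to-head 8–3.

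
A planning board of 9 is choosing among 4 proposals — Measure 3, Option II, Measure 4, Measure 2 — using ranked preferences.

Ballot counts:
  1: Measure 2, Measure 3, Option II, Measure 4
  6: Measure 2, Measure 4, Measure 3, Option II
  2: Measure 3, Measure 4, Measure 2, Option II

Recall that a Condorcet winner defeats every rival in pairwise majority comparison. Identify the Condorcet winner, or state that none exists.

Pairwise majorities:
Measure 3 vs Option II: 1+6+2 = 9 for Measure 3, 0 for Option II — Measure 3 by 9–0.
Measure 3 vs Measure 4: Measure 3 preferred on 1+2 = 3 ballots; Measure 4 wins 6–3.
Measure 3 vs Measure 2: Measure 3 is ranked higher on 2 ballots, Measure 2 on 7. Measure 2 wins 7–2.
Option II vs Measure 4: 1 to 8, Measure 4.
Option II vs Measure 2: Option II is ranked higher on 0 ballots, Measure 2 on 9. Measure 2 wins 9–0.
Measure 4 vs Measure 2: Measure 4 preferred on 2 ballots; Measure 2 wins 7–2.
Measure 2 beats each of Measure 3, Option II, Measure 4 — Measure 2 is the Condorcet winner.

Measure 2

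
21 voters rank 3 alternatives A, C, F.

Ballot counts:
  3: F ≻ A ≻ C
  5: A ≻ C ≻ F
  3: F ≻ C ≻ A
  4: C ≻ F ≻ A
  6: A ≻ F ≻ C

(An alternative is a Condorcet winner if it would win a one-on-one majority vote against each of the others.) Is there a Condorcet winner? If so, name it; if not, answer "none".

Pairwise majorities:
A–C: A 14–7.
A vs F: A, 11–10.
C vs F: F wins 12–9.
A defeats every rival head-to-head and is the Condorcet winner.

A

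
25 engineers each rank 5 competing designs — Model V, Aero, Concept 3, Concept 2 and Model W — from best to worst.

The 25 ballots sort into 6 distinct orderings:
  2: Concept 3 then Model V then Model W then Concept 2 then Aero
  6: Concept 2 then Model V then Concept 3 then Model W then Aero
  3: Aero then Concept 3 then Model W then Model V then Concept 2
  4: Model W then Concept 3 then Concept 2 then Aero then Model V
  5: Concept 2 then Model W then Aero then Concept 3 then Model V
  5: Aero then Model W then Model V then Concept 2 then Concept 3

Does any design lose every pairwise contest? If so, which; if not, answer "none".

Model V

Pairwise majorities:
Model V vs Aero: 2+6 = 8 for Model V, 17 for Aero — Aero by 17–8.
Model V vs Concept 3: Model V is ranked higher on 6+5 = 11 ballots, Concept 3 on 14. Concept 3 wins 14–11.
Model V vs Concept 2: Model V preferred on 2+3+5 = 10 ballots; Concept 2 wins 15–10.
Model V–Model W: Model W 17–8.
Aero vs Concept 3: Aero is ranked higher on 3+5+5 = 13 ballots, Concept 3 on 12. Aero wins 13–12.
Aero vs Concept 2: Aero is ranked higher on 3+5 = 8 ballots, Concept 2 on 17. Concept 2 wins 17–8.
Aero vs Model W: Model W wins 17–8.
Concept 3 vs Concept 2: Concept 2, 16–9.
Concept 3 vs Model W: Model W, 14–11.
Concept 2 vs Model W: Model W, 14–11.
Only Model V has no wins; Model V is the Condorcet loser.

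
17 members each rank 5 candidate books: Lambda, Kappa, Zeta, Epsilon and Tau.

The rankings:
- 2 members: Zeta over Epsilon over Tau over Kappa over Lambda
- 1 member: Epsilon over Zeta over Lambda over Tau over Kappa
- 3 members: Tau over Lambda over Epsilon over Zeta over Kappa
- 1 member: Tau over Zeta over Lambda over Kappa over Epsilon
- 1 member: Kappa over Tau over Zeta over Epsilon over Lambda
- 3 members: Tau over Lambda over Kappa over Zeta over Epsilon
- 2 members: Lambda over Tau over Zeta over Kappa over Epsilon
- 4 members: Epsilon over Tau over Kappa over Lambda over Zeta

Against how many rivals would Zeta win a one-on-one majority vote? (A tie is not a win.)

Zeta against each rival (17 members):
Zeta vs Lambda: Lambda, 12–5.
Zeta vs Kappa: Zeta is ranked higher on 2+1+3+1+2 = 9 ballots, Kappa on 8. Zeta wins 9–8.
Zeta vs Epsilon: Zeta preferred on 2+1+1+3+2 = 9 ballots; Zeta wins 9–8.
Zeta vs Tau: Zeta preferred on 2+1 = 3 ballots; Tau wins 14–3.
Zeta beats Kappa, Epsilon; loses to Lambda, Tau — 2 pairwise wins.

2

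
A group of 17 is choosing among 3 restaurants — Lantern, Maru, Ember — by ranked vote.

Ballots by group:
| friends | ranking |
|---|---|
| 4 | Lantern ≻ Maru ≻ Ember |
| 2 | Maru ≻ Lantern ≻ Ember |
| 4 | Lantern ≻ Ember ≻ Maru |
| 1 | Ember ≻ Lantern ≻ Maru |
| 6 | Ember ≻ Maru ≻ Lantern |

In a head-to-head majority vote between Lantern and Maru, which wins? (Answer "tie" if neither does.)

Ballots ranking Lantern above Maru: 4 + 4 + 1 = 9.
Ballots ranking Maru above Lantern: 17 − 9 = 8.
Lantern wins the head-to-head 9–8.

Lantern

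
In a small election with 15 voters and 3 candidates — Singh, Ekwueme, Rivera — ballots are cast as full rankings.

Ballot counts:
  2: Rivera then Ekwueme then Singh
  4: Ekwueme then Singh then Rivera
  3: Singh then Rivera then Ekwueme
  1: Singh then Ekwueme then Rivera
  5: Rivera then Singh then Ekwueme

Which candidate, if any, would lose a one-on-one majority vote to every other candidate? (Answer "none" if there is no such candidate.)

Head-to-head results (15 voters):
Singh vs Ekwueme: Singh, 9–6.
Singh vs Rivera: Singh wins 8–7.
Ekwueme vs Rivera: Ekwueme preferred on 4+1 = 5 ballots; Rivera wins 10–5.
Ekwueme loses to every other candidate — it is the Condorcet loser.

Ekwueme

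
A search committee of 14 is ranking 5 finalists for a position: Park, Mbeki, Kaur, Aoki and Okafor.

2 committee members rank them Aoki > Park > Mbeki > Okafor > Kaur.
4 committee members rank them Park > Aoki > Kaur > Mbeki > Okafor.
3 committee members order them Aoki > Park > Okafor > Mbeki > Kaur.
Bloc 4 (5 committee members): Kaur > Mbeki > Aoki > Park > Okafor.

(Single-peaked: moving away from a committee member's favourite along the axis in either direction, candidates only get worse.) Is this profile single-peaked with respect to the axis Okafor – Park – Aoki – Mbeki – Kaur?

Axis positions: Okafor=1, Park=2, Aoki=3, Mbeki=4, Kaur=5.
Bloc 1 (peak Aoki at position 3): ranking walks positions 3-2-4-1-5, expanding outward from the peak — single-peaked.
Bloc 2: ranking walks positions 2-3-5-4-1; Kaur is ranked above Mbeki even though Mbeki lies between Kaur and the peak Park on the axis — preferences dip and rise again. Not single-peaked.
Bloc 3 (peak Aoki at position 3): ranking walks positions 3-2-1-4-5, expanding outward from the peak — single-peaked.
Bloc 4 (peak Kaur at position 5): ranking walks positions 5-4-3-2-1, expanding outward from the peak — single-peaked.
Bloc 2 violates single-peakedness, so the profile is not single-peaked on this axis.

no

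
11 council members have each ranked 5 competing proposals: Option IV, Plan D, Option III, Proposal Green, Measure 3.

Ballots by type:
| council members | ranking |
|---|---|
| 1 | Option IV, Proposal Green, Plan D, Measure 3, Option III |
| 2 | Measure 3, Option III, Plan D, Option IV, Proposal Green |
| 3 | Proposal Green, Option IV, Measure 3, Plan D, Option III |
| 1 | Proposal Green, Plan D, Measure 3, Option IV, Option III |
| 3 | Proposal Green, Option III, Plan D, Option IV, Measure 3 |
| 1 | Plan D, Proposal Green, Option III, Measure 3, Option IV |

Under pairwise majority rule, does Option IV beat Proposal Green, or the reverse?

Ballots ranking Option IV above Proposal Green: 1 + 2 = 3.
Ballots ranking Proposal Green above Option IV: 11 − 3 = 8.
Proposal Green wins the head-to-head 8–3.

Proposal Green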